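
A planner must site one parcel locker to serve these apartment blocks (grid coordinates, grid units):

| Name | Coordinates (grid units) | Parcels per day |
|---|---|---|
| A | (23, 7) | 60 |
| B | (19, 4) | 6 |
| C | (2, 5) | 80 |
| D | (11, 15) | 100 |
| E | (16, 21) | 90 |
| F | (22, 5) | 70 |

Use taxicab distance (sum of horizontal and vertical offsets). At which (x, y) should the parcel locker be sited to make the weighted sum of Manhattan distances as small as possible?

(16, 7)

Manhattan distance separates: Σwᵢ(|x−xᵢ|+|y−yᵢ|) = Σwᵢ|x−xᵢ| + Σwᵢ|y−yᵢ|, so x and y are optimised independently as 1-D weighted medians.
Total weight W = 406; half = 203.
x-coordinate, sorted with cumulative weight:
  x=2 (C, w=80) cum 80
  x=11 (D, w=100) cum 180
  x=16 (E, w=90) cum 270  ← median
  x=19 (B, w=6) cum 276
  x=22 (F, w=70) cum 346
  x=23 (A, w=60) cum 406
⇒ x* = 16
y-coordinate, sorted with cumulative weight:
  y=4 (B, w=6) cum 6
  y=5 (C, w=80) cum 86
  y=5 (F, w=70) cum 156
  y=7 (A, w=60) cum 216  ← median
  y=15 (D, w=100) cum 316
  y=21 (E, w=90) cum 406
⇒ y* = 7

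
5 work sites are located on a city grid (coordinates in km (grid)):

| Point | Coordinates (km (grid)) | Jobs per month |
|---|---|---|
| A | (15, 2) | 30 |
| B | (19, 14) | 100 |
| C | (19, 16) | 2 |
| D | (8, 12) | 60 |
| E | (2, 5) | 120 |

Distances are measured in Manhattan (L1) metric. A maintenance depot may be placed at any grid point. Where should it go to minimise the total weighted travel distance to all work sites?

(8, 12)

Manhattan distance separates: Σwᵢ(|x−xᵢ|+|y−yᵢ|) = Σwᵢ|x−xᵢ| + Σwᵢ|y−yᵢ|, so x and y are optimised independently as 1-D weighted medians.
Total weight W = 312; half = 156.
x-coordinate, sorted with cumulative weight:
  x=2 (E, w=120) cum 120
  x=8 (D, w=60) cum 180  ← median
  x=15 (A, w=30) cum 210
  x=19 (B, w=100) cum 310
  x=19 (C, w=2) cum 312
⇒ x* = 8
y-coordinate, sorted with cumulative weight:
  y=2 (A, w=30) cum 30
  y=5 (E, w=120) cum 150
  y=12 (D, w=60) cum 210  ← median
  y=14 (B, w=100) cum 310
  y=16 (C, w=2) cum 312
⇒ y* = 12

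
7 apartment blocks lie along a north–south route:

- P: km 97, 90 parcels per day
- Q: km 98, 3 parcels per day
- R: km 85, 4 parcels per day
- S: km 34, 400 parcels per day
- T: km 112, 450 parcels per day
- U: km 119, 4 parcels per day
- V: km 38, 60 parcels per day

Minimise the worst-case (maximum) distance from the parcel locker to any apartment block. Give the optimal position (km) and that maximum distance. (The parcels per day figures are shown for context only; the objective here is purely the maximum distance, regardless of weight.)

location 76.5, max distance 42.5

The 1-center on a line is the midpoint of the two extreme points: leftmost at 34, rightmost at 119.
Optimal location = (34 + 119)/2 = 76.5; maximum distance = (119 − 34)/2 = 42.5.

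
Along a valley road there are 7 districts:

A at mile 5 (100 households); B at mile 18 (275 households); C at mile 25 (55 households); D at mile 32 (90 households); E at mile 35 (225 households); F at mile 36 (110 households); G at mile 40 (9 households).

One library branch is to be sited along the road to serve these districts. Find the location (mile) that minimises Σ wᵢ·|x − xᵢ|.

For a sum of weighted absolute distances on a line, the optimum is the weighted median (not the mean). Total weight W = 864; half-weight = 432.
Sort by position and accumulate weight:
  mile 5 (A, w=100) → cum 100
  mile 18 (B, w=275) → cum 375
  mile 25 (C, w=55) → cum 430
  mile 32 (D, w=90) → cum 520  ≥ 432 → median here
  mile 35 (E, w=225) → cum 745
  mile 36 (F, w=110) → cum 855
  mile 40 (G, w=9) → cum 864
Optimal location: mile 32.

x = 32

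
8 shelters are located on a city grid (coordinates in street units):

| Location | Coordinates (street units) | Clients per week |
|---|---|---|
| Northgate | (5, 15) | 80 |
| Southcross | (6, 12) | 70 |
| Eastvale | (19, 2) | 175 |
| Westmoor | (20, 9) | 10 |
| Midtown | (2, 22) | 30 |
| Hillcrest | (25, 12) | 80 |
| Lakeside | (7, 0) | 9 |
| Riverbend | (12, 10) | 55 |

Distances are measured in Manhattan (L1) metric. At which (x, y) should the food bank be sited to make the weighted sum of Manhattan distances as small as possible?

Manhattan distance separates: Σwᵢ(|x−xᵢ|+|y−yᵢ|) = Σwᵢ|x−xᵢ| + Σwᵢ|y−yᵢ|, so x and y are optimised independently as 1-D weighted medians.
Total weight W = 509; half = 254.5.
x-coordinate, sorted with cumulative weight:
  x=2 (Midtown, w=30) cum 30
  x=5 (Northgate, w=80) cum 110
  x=6 (Southcross, w=70) cum 180
  x=7 (Lakeside, w=9) cum 189
  x=12 (Riverbend, w=55) cum 244
  x=19 (Eastvale, w=175) cum 419  ← median
  x=20 (Westmoor, w=10) cum 429
  x=25 (Hillcrest, w=80) cum 509
⇒ x* = 19
y-coordinate, sorted with cumulative weight:
  y=0 (Lakeside, w=9) cum 9
  y=2 (Eastvale, w=175) cum 184
  y=9 (Westmoor, w=10) cum 194
  y=10 (Riverbend, w=55) cum 249
  y=12 (Southcross, w=70) cum 319  ← median
  y=12 (Hillcrest, w=80) cum 399
  y=15 (Northgate, w=80) cum 479
  y=22 (Midtown, w=30) cum 509
⇒ y* = 12

(19, 12)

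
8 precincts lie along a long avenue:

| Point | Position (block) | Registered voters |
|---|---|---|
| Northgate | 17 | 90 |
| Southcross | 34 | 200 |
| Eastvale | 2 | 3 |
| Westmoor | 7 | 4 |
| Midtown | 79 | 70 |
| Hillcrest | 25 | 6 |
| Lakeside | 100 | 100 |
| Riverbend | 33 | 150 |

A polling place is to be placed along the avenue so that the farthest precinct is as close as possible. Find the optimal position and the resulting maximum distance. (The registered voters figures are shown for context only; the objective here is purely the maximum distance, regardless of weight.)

The 1-center on a line is the midpoint of the two extreme points: leftmost at 2, rightmost at 100.
Optimal location = (2 + 100)/2 = 51; maximum distance = (100 − 2)/2 = 49.

location 51, max distance 49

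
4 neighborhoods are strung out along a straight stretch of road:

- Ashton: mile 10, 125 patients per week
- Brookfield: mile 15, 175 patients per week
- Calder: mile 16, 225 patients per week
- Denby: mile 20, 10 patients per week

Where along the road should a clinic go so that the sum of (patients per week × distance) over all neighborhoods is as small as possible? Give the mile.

x = 15

For a sum of weighted absolute distances on a line, the optimum is the weighted median (not the mean). Total weight W = 535; half-weight = 267.5.
Sort by position and accumulate weight:
  mile 10 (Ashton, w=125) → cum 125
  mile 15 (Brookfield, w=175) → cum 300  ≥ 267.5 → median here
  mile 16 (Calder, w=225) → cum 525
  mile 20 (Denby, w=10) → cum 535
Optimal location: mile 15.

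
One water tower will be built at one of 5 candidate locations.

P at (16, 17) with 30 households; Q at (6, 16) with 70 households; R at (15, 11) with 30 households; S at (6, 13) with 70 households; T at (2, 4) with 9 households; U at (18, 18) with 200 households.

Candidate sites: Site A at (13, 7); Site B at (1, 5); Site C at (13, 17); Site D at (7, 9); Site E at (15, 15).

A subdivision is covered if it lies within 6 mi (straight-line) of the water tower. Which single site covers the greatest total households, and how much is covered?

Site E, covering 260

Coverage radius r = 6 mi; a point is covered iff (Δx)²+(Δy)² ≤ 6² = 36.
  Site A (13, 7): covers {R} → 30
  Site B (1, 5): covers {T} → 9
  Site C (13, 17): covers {P, U} → 230
  Site D (7, 9): covers {S} → 70
  Site E (15, 15): covers {P, R, U} → 260
Maximum coverage at Site E: 260 households.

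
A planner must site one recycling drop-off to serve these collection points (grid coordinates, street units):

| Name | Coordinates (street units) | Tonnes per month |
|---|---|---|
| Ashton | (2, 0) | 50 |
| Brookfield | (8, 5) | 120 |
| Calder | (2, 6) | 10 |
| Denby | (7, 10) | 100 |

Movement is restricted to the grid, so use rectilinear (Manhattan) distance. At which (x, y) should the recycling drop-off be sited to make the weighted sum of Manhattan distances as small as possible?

(7, 5)

Manhattan distance separates: Σwᵢ(|x−xᵢ|+|y−yᵢ|) = Σwᵢ|x−xᵢ| + Σwᵢ|y−yᵢ|, so x and y are optimised independently as 1-D weighted medians.
Total weight W = 280; half = 140.
x-coordinate, sorted with cumulative weight:
  x=2 (Ashton, w=50) cum 50
  x=2 (Calder, w=10) cum 60
  x=7 (Denby, w=100) cum 160  ← median
  x=8 (Brookfield, w=120) cum 280
⇒ x* = 7
y-coordinate, sorted with cumulative weight:
  y=0 (Ashton, w=50) cum 50
  y=5 (Brookfield, w=120) cum 170  ← median
  y=6 (Calder, w=10) cum 180
  y=10 (Denby, w=100) cum 280
⇒ y* = 5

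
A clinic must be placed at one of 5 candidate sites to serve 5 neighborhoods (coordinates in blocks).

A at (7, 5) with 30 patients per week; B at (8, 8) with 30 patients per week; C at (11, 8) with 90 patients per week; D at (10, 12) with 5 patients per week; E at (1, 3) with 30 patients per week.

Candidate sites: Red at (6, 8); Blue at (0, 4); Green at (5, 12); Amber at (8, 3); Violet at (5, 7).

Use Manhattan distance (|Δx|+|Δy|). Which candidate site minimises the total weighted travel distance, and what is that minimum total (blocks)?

Red, total 970 blocks

Total weighted distance at each candidate:
  Red (6, 8): total = 970
  Blue (0, 4): total = 2100
  Green (5, 12): total = 1795
  Amber (8, 3): total = 1225
  Violet (5, 7): total = 1160
Minimum is at Red with total 970 blocks.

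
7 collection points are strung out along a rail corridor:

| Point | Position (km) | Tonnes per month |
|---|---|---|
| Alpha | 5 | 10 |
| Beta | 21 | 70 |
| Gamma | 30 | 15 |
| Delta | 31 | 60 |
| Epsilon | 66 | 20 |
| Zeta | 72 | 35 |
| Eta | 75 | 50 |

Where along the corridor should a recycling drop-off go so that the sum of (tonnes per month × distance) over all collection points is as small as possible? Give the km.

For a sum of weighted absolute distances on a line, the optimum is the weighted median (not the mean). Total weight W = 260; half-weight = 130.
Sort by position and accumulate weight:
  km 5 (Alpha, w=10) → cum 10
  km 21 (Beta, w=70) → cum 80
  km 30 (Gamma, w=15) → cum 95
  km 31 (Delta, w=60) → cum 155  ≥ 130 → median here
  km 66 (Epsilon, w=20) → cum 175
  km 72 (Zeta, w=35) → cum 210
  km 75 (Eta, w=50) → cum 260
Optimal location: km 31.

x = 31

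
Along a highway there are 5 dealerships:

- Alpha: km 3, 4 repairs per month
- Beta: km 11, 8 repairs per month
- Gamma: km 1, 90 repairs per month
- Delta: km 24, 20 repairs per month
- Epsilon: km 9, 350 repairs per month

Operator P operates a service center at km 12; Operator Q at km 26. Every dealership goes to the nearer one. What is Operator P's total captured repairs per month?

The indifferent point is the midpoint (12+26)/2 = 19; dealerships left of it (closer to Operator P at 12) go to Operator P, those right go to Operator Q.
  Gamma at 1 (w=90) → Operator P
  Alpha at 3 (w=4) → Operator P
  Epsilon at 9 (w=350) → Operator P
  Beta at 11 (w=8) → Operator P
  Delta at 24 (w=20) → Operator Q
Operator P captures 452; Operator Q captures 20.

452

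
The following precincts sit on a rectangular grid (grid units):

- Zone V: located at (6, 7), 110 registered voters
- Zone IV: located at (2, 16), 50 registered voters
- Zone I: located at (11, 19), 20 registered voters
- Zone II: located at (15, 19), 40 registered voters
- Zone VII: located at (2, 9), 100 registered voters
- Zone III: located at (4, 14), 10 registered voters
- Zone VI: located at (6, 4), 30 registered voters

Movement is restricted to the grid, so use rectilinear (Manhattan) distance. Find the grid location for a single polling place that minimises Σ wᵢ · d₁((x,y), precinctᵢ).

Manhattan distance separates: Σwᵢ(|x−xᵢ|+|y−yᵢ|) = Σwᵢ|x−xᵢ| + Σwᵢ|y−yᵢ|, so x and y are optimised independently as 1-D weighted medians.
Total weight W = 360; half = 180.
x-coordinate, sorted with cumulative weight:
  x=2 (Zone IV, w=50) cum 50
  x=2 (Zone VII, w=100) cum 150
  x=4 (Zone III, w=10) cum 160
  x=6 (Zone V, w=110) cum 270  ← median
  x=6 (Zone VI, w=30) cum 300
  x=11 (Zone I, w=20) cum 320
  x=15 (Zone II, w=40) cum 360
⇒ x* = 6
y-coordinate, sorted with cumulative weight:
  y=4 (Zone VI, w=30) cum 30
  y=7 (Zone V, w=110) cum 140
  y=9 (Zone VII, w=100) cum 240  ← median
  y=14 (Zone III, w=10) cum 250
  y=16 (Zone IV, w=50) cum 300
  y=19 (Zone I, w=20) cum 320
  y=19 (Zone II, w=40) cum 360
⇒ y* = 9

(6, 9)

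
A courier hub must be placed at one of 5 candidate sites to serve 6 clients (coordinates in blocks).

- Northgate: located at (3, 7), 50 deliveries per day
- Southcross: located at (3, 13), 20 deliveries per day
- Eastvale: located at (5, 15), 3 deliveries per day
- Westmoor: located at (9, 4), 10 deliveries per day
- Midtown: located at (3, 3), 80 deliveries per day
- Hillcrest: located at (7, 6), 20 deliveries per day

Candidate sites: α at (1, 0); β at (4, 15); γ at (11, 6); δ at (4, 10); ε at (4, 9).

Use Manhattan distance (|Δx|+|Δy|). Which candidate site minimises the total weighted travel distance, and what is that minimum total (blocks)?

Total weighted distance at each candidate:
  α (1, 0): total = 1567
  β (4, 15): total = 1953
  γ (11, 6): total = 1795
  δ (4, 10): total = 1188
  ε (4, 9): total = 1051
Minimum is at ε with total 1051 blocks.

ε, total 1051 blocks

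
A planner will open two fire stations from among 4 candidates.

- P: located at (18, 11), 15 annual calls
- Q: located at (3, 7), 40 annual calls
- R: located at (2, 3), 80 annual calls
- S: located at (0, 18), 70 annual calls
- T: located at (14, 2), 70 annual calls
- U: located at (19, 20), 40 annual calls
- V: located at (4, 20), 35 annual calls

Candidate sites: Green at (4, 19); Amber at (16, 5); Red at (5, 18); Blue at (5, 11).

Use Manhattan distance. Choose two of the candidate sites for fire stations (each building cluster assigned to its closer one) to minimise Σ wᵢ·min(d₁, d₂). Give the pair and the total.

Evaluate every pair (each demand assigned to the nearer of the two):
  {Green, Amber}: total = 3295
  {Amber, Red}: total = 3365
  {Amber, Blue}: total = 3500
  {Green, Blue}: total = 3600
  {Red, Blue}: total = 3670
  {Green, Red}: total = 5035
Best pair: {Green, Amber} with total 3295.

{Green, Amber}, total 3295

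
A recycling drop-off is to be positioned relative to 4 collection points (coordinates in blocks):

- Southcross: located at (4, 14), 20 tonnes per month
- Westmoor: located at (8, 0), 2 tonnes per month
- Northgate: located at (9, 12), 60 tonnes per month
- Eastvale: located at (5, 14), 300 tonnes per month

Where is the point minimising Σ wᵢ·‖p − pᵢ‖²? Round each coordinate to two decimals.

(5.59, 13.61)

The minimiser of Σwᵢ‖p−pᵢ‖² is the weighted centroid p* = (Σwᵢpᵢ)/(Σwᵢ).
Σwᵢ = 382.
Σwᵢxᵢ = 20·4 + 2·8 + 60·9 + 300·5 = 2136.
Σwᵢyᵢ = 20·14 + 2·0 + 60·12 + 300·14 = 5200.
x* = 2136/382 = 5.59, y* = 5200/382 = 13.61.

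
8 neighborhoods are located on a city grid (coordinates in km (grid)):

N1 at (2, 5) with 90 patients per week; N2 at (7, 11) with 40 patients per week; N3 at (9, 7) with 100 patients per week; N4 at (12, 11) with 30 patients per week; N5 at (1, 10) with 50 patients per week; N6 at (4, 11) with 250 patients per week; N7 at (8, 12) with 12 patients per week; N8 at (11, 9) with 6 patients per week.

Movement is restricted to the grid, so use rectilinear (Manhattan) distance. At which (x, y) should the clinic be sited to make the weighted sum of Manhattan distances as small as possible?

(4, 11)

Manhattan distance separates: Σwᵢ(|x−xᵢ|+|y−yᵢ|) = Σwᵢ|x−xᵢ| + Σwᵢ|y−yᵢ|, so x and y are optimised independently as 1-D weighted medians.
Total weight W = 578; half = 289.
x-coordinate, sorted with cumulative weight:
  x=1 (N5, w=50) cum 50
  x=2 (N1, w=90) cum 140
  x=4 (N6, w=250) cum 390  ← median
  x=7 (N2, w=40) cum 430
  x=8 (N7, w=12) cum 442
  x=9 (N3, w=100) cum 542
  x=11 (N8, w=6) cum 548
  x=12 (N4, w=30) cum 578
⇒ x* = 4
y-coordinate, sorted with cumulative weight:
  y=5 (N1, w=90) cum 90
  y=7 (N3, w=100) cum 190
  y=9 (N8, w=6) cum 196
  y=10 (N5, w=50) cum 246
  y=11 (N2, w=40) cum 286
  y=11 (N4, w=30) cum 316  ← median
  y=11 (N6, w=250) cum 566
  y=12 (N7, w=12) cum 578
⇒ y* = 11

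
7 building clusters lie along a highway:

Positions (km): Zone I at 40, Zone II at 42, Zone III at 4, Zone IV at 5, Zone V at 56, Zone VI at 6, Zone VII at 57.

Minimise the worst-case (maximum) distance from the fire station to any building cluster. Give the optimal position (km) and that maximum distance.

location 30.5, max distance 26.5

The 1-center on a line is the midpoint of the two extreme points: leftmost at 4, rightmost at 57.
Optimal location = (4 + 57)/2 = 30.5; maximum distance = (57 − 4)/2 = 26.5.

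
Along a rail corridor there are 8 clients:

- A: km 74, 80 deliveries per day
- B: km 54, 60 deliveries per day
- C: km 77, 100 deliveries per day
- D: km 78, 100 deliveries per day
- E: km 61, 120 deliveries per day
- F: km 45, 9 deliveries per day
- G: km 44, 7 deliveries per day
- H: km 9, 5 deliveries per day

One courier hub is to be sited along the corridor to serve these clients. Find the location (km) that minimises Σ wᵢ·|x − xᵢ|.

x = 74

For a sum of weighted absolute distances on a line, the optimum is the weighted median (not the mean). Total weight W = 481; half-weight = 240.5.
Sort by position and accumulate weight:
  km 9 (H, w=5) → cum 5
  km 44 (G, w=7) → cum 12
  km 45 (F, w=9) → cum 21
  km 54 (B, w=60) → cum 81
  km 61 (E, w=120) → cum 201
  km 74 (A, w=80) → cum 281  ≥ 240.5 → median here
  km 77 (C, w=100) → cum 381
  km 78 (D, w=100) → cum 481
Optimal location: km 74.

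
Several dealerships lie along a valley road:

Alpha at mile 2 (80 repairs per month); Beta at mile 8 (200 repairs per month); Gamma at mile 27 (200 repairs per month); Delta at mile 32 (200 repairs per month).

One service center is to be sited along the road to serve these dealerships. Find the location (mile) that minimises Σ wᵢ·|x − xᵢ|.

x = 27

For a sum of weighted absolute distances on a line, the optimum is the weighted median (not the mean). Total weight W = 680; half-weight = 340.
Sort by position and accumulate weight:
  mile 2 (Alpha, w=80) → cum 80
  mile 8 (Beta, w=200) → cum 280
  mile 27 (Gamma, w=200) → cum 480  ≥ 340 → median here
  mile 32 (Delta, w=200) → cum 680
Optimal location: mile 27.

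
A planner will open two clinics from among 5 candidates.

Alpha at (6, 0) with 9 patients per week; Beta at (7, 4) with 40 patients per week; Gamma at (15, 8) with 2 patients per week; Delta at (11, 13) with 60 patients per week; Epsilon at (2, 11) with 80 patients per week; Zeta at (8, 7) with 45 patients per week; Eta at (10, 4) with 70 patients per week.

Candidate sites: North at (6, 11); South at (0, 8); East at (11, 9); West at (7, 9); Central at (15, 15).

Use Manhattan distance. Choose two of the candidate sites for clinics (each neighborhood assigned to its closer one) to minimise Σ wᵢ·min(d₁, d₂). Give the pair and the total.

{North, East}, total 1634

Evaluate every pair (each demand assigned to the nearer of the two):
  {North, East}: total = 1634
  {East, West}: total = 1655
  {North, West}: total = 1743
  {South, East}: total = 1781
  {South, West}: total = 1883
  {West, Central}: total = 1919
  {North, Central}: total = 2153
  {North, South}: total = 2223
  {East, Central}: total = 2261
  {South, Central}: total = 2725
Best pair: {North, East} with total 1634.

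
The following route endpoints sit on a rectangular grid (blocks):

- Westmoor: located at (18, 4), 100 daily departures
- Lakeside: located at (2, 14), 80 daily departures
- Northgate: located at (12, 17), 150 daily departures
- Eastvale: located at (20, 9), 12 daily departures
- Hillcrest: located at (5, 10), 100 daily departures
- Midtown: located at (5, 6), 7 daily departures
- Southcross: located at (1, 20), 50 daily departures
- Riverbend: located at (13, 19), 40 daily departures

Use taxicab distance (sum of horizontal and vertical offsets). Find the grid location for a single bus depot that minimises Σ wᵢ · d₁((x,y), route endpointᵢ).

(12, 14)

Manhattan distance separates: Σwᵢ(|x−xᵢ|+|y−yᵢ|) = Σwᵢ|x−xᵢ| + Σwᵢ|y−yᵢ|, so x and y are optimised independently as 1-D weighted medians.
Total weight W = 539; half = 269.5.
x-coordinate, sorted with cumulative weight:
  x=1 (Southcross, w=50) cum 50
  x=2 (Lakeside, w=80) cum 130
  x=5 (Hillcrest, w=100) cum 230
  x=5 (Midtown, w=7) cum 237
  x=12 (Northgate, w=150) cum 387  ← median
  x=13 (Riverbend, w=40) cum 427
  x=18 (Westmoor, w=100) cum 527
  x=20 (Eastvale, w=12) cum 539
⇒ x* = 12
y-coordinate, sorted with cumulative weight:
  y=4 (Westmoor, w=100) cum 100
  y=6 (Midtown, w=7) cum 107
  y=9 (Eastvale, w=12) cum 119
  y=10 (Hillcrest, w=100) cum 219
  y=14 (Lakeside, w=80) cum 299  ← median
  y=17 (Northgate, w=150) cum 449
  y=19 (Riverbend, w=40) cum 489
  y=20 (Southcross, w=50) cum 539
⇒ y* = 14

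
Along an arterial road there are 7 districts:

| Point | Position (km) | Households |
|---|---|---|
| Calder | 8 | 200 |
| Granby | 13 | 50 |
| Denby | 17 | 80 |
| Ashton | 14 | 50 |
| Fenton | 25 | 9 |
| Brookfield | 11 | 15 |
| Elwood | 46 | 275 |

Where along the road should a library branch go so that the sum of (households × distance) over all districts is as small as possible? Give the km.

x = 17

For a sum of weighted absolute distances on a line, the optimum is the weighted median (not the mean). Total weight W = 679; half-weight = 339.5.
Sort by position and accumulate weight:
  km 8 (Calder, w=200) → cum 200
  km 11 (Brookfield, w=15) → cum 215
  km 13 (Granby, w=50) → cum 265
  km 14 (Ashton, w=50) → cum 315
  km 17 (Denby, w=80) → cum 395  ≥ 339.5 → median here
  km 25 (Fenton, w=9) → cum 404
  km 46 (Elwood, w=275) → cum 679
Optimal location: km 17.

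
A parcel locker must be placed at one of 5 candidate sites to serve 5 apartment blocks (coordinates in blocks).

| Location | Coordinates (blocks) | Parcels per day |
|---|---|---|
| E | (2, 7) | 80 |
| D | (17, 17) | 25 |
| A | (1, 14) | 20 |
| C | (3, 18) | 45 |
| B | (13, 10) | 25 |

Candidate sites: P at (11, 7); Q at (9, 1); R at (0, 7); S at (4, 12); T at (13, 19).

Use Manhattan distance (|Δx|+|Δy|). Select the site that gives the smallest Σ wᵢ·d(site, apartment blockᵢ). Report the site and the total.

Total weighted distance at each candidate:
  P (11, 7): total = 2440
  Q (9, 1): total = 3420
  R (0, 7): total = 2025
  S (4, 12): total = 1700
  T (13, 19): total = 3050
Minimum is at S with total 1700 blocks.

S, total 1700 blocks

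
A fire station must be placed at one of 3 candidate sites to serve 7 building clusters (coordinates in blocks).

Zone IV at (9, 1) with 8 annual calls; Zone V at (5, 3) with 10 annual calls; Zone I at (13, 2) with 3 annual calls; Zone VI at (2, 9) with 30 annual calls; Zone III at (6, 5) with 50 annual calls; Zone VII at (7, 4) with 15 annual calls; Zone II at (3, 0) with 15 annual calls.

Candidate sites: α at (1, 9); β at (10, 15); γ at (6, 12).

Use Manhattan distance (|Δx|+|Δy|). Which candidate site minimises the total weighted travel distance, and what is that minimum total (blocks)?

α, total 1095 blocks

Total weighted distance at each candidate:
  α (1, 9): total = 1095
  β (10, 15): total = 1998
  γ (6, 12): total = 1183
Minimum is at α with total 1095 blocks.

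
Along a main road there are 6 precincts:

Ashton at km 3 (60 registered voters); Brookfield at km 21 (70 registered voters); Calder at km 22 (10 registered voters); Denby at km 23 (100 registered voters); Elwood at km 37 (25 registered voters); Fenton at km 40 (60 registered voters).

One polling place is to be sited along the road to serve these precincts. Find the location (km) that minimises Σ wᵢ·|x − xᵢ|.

For a sum of weighted absolute distances on a line, the optimum is the weighted median (not the mean). Total weight W = 325; half-weight = 162.5.
Sort by position and accumulate weight:
  km 3 (Ashton, w=60) → cum 60
  km 21 (Brookfield, w=70) → cum 130
  km 22 (Calder, w=10) → cum 140
  km 23 (Denby, w=100) → cum 240  ≥ 162.5 → median here
  km 37 (Elwood, w=25) → cum 265
  km 40 (Fenton, w=60) → cum 325
Optimal location: km 23.

x = 23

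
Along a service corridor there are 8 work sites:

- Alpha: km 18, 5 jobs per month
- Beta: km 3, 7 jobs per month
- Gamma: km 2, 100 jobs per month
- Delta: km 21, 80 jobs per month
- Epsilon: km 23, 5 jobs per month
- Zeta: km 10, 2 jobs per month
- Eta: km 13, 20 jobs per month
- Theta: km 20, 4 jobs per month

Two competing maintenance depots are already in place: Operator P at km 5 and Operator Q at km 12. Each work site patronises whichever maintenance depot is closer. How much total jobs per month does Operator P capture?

107

The indifferent point is the midpoint (5+12)/2 = 8.5; work sites left of it (closer to Operator P at 5) go to Operator P, those right go to Operator Q.
  Gamma at 2 (w=100) → Operator P
  Beta at 3 (w=7) → Operator P
  Zeta at 10 (w=2) → Operator Q
  Eta at 13 (w=20) → Operator Q
  Alpha at 18 (w=5) → Operator Q
  Theta at 20 (w=4) → Operator Q
  Delta at 21 (w=80) → Operator Q
  Epsilon at 23 (w=5) → Operator Q
Operator P captures 107; Operator Q captures 116.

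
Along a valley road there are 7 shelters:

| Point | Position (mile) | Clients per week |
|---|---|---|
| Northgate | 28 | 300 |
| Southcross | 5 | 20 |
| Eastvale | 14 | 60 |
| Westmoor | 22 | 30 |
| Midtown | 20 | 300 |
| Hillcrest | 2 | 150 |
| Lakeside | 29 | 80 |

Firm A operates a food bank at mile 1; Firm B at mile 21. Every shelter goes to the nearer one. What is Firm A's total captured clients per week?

170

The indifferent point is the midpoint (1+21)/2 = 11; shelters left of it (closer to Firm A at 1) go to Firm A, those right go to Firm B.
  Hillcrest at 2 (w=150) → Firm A
  Southcross at 5 (w=20) → Firm A
  Eastvale at 14 (w=60) → Firm B
  Midtown at 20 (w=300) → Firm B
  Westmoor at 22 (w=30) → Firm B
  Northgate at 28 (w=300) → Firm B
  Lakeside at 29 (w=80) → Firm B
Firm A captures 170; Firm B captures 770.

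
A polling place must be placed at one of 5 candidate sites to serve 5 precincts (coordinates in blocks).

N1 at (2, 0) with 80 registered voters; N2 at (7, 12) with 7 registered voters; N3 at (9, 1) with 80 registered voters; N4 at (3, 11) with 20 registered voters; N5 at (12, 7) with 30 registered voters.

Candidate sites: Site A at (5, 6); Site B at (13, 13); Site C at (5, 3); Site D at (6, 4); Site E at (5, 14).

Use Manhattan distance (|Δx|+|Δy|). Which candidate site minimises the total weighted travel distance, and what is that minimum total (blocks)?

Site C, total 1567 blocks

Total weighted distance at each candidate:
  Site A (5, 6): total = 1876
  Site B (13, 13): total = 3699
  Site C (5, 3): total = 1567
  Site D (6, 4): total = 1653
  Site E (5, 14): total = 3268
Minimum is at Site C with total 1567 blocks.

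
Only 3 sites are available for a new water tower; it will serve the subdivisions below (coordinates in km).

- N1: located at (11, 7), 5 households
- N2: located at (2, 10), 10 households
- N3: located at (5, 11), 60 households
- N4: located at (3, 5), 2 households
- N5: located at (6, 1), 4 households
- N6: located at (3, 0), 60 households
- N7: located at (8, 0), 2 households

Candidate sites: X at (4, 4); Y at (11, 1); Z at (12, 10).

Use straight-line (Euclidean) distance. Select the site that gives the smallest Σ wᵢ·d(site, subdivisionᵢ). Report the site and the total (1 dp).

X, total 801.5 km

Total weighted distance at each candidate:
  X (4, 4): total = 801.5
  Y (11, 1): total = 1384.9
  Z (12, 10): total = 1432.7
Minimum is at X with total 801.5 km.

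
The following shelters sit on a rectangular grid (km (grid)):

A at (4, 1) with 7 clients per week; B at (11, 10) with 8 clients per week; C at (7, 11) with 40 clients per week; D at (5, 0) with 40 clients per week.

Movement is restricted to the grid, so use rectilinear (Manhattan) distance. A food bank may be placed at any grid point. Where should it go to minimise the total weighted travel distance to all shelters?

(7, 10)

Manhattan distance separates: Σwᵢ(|x−xᵢ|+|y−yᵢ|) = Σwᵢ|x−xᵢ| + Σwᵢ|y−yᵢ|, so x and y are optimised independently as 1-D weighted medians.
Total weight W = 95; half = 47.5.
x-coordinate, sorted with cumulative weight:
  x=4 (A, w=7) cum 7
  x=5 (D, w=40) cum 47
  x=7 (C, w=40) cum 87  ← median
  x=11 (B, w=8) cum 95
⇒ x* = 7
y-coordinate, sorted with cumulative weight:
  y=0 (D, w=40) cum 40
  y=1 (A, w=7) cum 47
  y=10 (B, w=8) cum 55  ← median
  y=11 (C, w=40) cum 95
⇒ y* = 10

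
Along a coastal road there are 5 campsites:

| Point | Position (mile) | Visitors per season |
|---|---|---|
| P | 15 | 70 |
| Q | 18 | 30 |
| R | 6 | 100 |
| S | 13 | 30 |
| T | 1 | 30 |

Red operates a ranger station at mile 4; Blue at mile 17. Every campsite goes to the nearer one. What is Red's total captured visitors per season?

130

The indifferent point is the midpoint (4+17)/2 = 10.5; campsites left of it (closer to Red at 4) go to Red, those right go to Blue.
  T at 1 (w=30) → Red
  R at 6 (w=100) → Red
  S at 13 (w=30) → Blue
  P at 15 (w=70) → Blue
  Q at 18 (w=30) → Blue
Red captures 130; Blue captures 130.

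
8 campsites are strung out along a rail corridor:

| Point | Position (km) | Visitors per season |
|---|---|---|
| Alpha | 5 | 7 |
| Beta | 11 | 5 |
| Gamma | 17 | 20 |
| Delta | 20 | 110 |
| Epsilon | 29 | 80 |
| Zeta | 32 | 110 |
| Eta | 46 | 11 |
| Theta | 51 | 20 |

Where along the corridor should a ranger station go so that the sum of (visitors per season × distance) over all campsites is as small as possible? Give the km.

x = 29

For a sum of weighted absolute distances on a line, the optimum is the weighted median (not the mean). Total weight W = 363; half-weight = 181.5.
Sort by position and accumulate weight:
  km 5 (Alpha, w=7) → cum 7
  km 11 (Beta, w=5) → cum 12
  km 17 (Gamma, w=20) → cum 32
  km 20 (Delta, w=110) → cum 142
  km 29 (Epsilon, w=80) → cum 222  ≥ 181.5 → median here
  km 32 (Zeta, w=110) → cum 332
  km 46 (Eta, w=11) → cum 343
  km 51 (Theta, w=20) → cum 363
Optimal location: km 29.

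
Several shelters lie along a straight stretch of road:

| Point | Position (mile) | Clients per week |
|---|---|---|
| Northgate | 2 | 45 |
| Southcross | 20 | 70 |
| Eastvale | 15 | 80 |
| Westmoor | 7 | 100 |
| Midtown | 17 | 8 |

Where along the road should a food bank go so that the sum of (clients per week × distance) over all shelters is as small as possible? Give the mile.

x = 15

For a sum of weighted absolute distances on a line, the optimum is the weighted median (not the mean). Total weight W = 303; half-weight = 151.5.
Sort by position and accumulate weight:
  mile 2 (Northgate, w=45) → cum 45
  mile 7 (Westmoor, w=100) → cum 145
  mile 15 (Eastvale, w=80) → cum 225  ≥ 151.5 → median here
  mile 17 (Midtown, w=8) → cum 233
  mile 20 (Southcross, w=70) → cum 303
Optimal location: mile 15.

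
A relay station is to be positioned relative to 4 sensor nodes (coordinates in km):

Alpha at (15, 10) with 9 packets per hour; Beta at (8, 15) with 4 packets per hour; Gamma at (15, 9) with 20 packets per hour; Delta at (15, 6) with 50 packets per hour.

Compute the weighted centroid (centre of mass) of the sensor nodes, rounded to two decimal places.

(14.66, 7.59)

The minimiser of Σwᵢ‖p−pᵢ‖² is the weighted centroid p* = (Σwᵢpᵢ)/(Σwᵢ).
Σwᵢ = 83.
Σwᵢxᵢ = 9·15 + 4·8 + 20·15 + 50·15 = 1217.
Σwᵢyᵢ = 9·10 + 4·15 + 20·9 + 50·6 = 630.
x* = 1217/83 = 14.66, y* = 630/83 = 7.59.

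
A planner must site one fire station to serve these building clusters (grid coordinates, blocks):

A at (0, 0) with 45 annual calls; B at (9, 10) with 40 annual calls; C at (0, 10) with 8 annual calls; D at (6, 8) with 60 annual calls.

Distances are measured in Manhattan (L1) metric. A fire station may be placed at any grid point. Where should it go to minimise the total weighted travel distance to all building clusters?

(6, 8)

Manhattan distance separates: Σwᵢ(|x−xᵢ|+|y−yᵢ|) = Σwᵢ|x−xᵢ| + Σwᵢ|y−yᵢ|, so x and y are optimised independently as 1-D weighted medians.
Total weight W = 153; half = 76.5.
x-coordinate, sorted with cumulative weight:
  x=0 (A, w=45) cum 45
  x=0 (C, w=8) cum 53
  x=6 (D, w=60) cum 113  ← median
  x=9 (B, w=40) cum 153
⇒ x* = 6
y-coordinate, sorted with cumulative weight:
  y=0 (A, w=45) cum 45
  y=8 (D, w=60) cum 105  ← median
  y=10 (B, w=40) cum 145
  y=10 (C, w=8) cum 153
⇒ y* = 8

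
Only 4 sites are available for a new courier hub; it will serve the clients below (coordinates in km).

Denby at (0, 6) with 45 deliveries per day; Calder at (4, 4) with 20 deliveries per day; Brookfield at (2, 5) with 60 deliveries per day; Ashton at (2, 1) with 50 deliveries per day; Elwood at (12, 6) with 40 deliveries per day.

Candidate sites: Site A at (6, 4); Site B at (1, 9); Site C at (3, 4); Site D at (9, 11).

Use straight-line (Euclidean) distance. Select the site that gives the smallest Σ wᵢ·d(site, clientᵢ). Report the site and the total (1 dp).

Site C, total 794.0 km

Total weighted distance at each candidate:
  Site A (6, 4): total = 1075.0
  Site B (1, 9): total = 1365.5
  Site C (3, 4): total = 794.0
  Site D (9, 11): total = 2032.1
Minimum is at Site C with total 794.0 km.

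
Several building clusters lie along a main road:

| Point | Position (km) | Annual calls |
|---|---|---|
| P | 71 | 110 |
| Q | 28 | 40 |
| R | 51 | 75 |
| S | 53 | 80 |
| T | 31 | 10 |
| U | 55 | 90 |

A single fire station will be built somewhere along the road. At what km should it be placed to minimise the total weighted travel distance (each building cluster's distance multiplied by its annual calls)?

For a sum of weighted absolute distances on a line, the optimum is the weighted median (not the mean). Total weight W = 405; half-weight = 202.5.
Sort by position and accumulate weight:
  km 28 (Q, w=40) → cum 40
  km 31 (T, w=10) → cum 50
  km 51 (R, w=75) → cum 125
  km 53 (S, w=80) → cum 205  ≥ 202.5 → median here
  km 55 (U, w=90) → cum 295
  km 71 (P, w=110) → cum 405
Optimal location: km 53.

x = 53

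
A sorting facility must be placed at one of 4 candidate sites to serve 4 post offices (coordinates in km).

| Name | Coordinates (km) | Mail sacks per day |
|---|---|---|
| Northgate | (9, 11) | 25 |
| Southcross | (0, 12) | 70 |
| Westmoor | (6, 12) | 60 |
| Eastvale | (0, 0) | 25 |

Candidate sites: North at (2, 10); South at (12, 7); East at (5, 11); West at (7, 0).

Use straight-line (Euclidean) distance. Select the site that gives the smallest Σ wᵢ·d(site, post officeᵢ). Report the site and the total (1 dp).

East, total 843.9 km

Total weighted distance at each candidate:
  North (2, 10): total = 898.0
  South (12, 7): total = 1850.9
  East (5, 11): total = 843.9
  West (7, 0): total = 2149.5
Minimum is at East with total 843.9 km.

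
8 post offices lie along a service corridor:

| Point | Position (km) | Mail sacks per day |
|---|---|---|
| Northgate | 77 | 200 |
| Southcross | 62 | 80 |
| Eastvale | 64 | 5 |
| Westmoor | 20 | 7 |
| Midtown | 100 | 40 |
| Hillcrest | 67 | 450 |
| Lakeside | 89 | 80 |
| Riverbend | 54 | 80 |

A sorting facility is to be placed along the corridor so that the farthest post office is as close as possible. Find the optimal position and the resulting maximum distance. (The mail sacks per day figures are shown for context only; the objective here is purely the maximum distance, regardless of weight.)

The 1-center on a line is the midpoint of the two extreme points: leftmost at 20, rightmost at 100.
Optimal location = (20 + 100)/2 = 60; maximum distance = (100 − 20)/2 = 40.

location 60, max distance 40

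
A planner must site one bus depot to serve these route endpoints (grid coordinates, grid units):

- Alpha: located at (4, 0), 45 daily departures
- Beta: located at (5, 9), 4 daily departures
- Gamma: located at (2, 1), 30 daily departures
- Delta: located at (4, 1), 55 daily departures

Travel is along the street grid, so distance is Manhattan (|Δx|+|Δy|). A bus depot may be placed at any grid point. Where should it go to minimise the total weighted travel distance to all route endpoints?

(4, 1)

Manhattan distance separates: Σwᵢ(|x−xᵢ|+|y−yᵢ|) = Σwᵢ|x−xᵢ| + Σwᵢ|y−yᵢ|, so x and y are optimised independently as 1-D weighted medians.
Total weight W = 134; half = 67.
x-coordinate, sorted with cumulative weight:
  x=2 (Gamma, w=30) cum 30
  x=4 (Alpha, w=45) cum 75  ← median
  x=4 (Delta, w=55) cum 130
  x=5 (Beta, w=4) cum 134
⇒ x* = 4
y-coordinate, sorted with cumulative weight:
  y=0 (Alpha, w=45) cum 45
  y=1 (Gamma, w=30) cum 75  ← median
  y=1 (Delta, w=55) cum 130
  y=9 (Beta, w=4) cum 134
⇒ y* = 1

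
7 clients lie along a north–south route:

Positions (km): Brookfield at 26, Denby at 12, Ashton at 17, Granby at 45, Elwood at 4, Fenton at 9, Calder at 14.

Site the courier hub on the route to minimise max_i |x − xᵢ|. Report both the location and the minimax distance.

location 24.5, max distance 20.5

The 1-center on a line is the midpoint of the two extreme points: leftmost at 4, rightmost at 45.
Optimal location = (4 + 45)/2 = 24.5; maximum distance = (45 − 4)/2 = 20.5.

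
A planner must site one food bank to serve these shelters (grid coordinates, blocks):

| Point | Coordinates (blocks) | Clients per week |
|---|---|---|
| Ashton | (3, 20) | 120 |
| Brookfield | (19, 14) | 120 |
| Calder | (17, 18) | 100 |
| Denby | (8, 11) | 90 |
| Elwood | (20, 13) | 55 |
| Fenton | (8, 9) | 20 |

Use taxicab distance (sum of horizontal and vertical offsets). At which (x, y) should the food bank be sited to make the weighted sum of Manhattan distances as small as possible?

Manhattan distance separates: Σwᵢ(|x−xᵢ|+|y−yᵢ|) = Σwᵢ|x−xᵢ| + Σwᵢ|y−yᵢ|, so x and y are optimised independently as 1-D weighted medians.
Total weight W = 505; half = 252.5.
x-coordinate, sorted with cumulative weight:
  x=3 (Ashton, w=120) cum 120
  x=8 (Denby, w=90) cum 210
  x=8 (Fenton, w=20) cum 230
  x=17 (Calder, w=100) cum 330  ← median
  x=19 (Brookfield, w=120) cum 450
  x=20 (Elwood, w=55) cum 505
⇒ x* = 17
y-coordinate, sorted with cumulative weight:
  y=9 (Fenton, w=20) cum 20
  y=11 (Denby, w=90) cum 110
  y=13 (Elwood, w=55) cum 165
  y=14 (Brookfield, w=120) cum 285  ← median
  y=18 (Calder, w=100) cum 385
  y=20 (Ashton, w=120) cum 505
⇒ y* = 14

(17, 14)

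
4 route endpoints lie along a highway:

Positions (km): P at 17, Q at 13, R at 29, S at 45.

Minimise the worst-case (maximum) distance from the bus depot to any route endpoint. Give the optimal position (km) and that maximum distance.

The 1-center on a line is the midpoint of the two extreme points: leftmost at 13, rightmost at 45.
Optimal location = (13 + 45)/2 = 29; maximum distance = (45 − 13)/2 = 16.

location 29, max distance 16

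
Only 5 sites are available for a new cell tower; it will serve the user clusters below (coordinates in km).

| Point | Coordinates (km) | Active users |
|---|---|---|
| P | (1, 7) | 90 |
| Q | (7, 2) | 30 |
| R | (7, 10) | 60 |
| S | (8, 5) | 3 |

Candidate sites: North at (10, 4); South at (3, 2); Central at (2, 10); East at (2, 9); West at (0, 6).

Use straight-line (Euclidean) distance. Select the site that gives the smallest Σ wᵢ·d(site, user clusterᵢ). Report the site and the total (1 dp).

East, total 786.9 km

Total weighted distance at each candidate:
  North (10, 4): total = 1371.2
  South (3, 2): total = 1158.8
  Central (2, 10): total = 891.1
  East (2, 9): total = 786.9
  West (0, 6): total = 877.1
Minimum is at East with total 786.9 km.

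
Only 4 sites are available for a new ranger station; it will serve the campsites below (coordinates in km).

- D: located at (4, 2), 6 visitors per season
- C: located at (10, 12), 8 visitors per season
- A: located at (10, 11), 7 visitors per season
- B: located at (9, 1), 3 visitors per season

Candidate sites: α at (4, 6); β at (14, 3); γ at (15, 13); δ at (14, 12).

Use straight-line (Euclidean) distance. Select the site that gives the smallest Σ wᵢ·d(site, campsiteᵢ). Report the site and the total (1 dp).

α, total 167.8 km

Total weighted distance at each candidate:
  α (4, 6): total = 167.8
  β (14, 3): total = 217.9
  γ (15, 13): total = 212.1
  δ (14, 12): total = 182.0
Minimum is at α with total 167.8 km.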